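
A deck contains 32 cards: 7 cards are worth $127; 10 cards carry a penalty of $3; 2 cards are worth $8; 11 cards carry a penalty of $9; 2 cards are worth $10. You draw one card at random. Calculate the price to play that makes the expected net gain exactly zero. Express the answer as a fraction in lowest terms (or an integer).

E[payout] = (7/32)·127 + (10/32)·(-3) + (2/32)·8 + (11/32)·(-9) + (2/32)·10 = 199/8
Fair fee = E[payout] = 199/8

199/8 dollars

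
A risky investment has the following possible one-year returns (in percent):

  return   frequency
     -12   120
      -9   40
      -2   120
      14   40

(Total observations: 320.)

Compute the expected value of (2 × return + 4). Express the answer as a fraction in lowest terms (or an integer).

Total = 320, so P(return=-12) = 120/320, etc.
E[2x+4] = (3/8)·(-20) + (1/8)·(-14) + (3/8)·0 + (1/8)·32
     = -21/4

-21/4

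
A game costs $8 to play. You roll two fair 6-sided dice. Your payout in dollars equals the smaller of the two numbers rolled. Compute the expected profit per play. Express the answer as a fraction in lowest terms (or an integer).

Distribution of the smaller of the two numbers rolled: 1 w.p. 11/36, 2 w.p. 1/4, 3 w.p. 7/36, 4 w.p. 5/36, 5 w.p. 1/12, 6 w.p. 1/36
E[payout] = (11/36)·1 + (1/4)·2 + (7/36)·3 + (5/36)·4 + (1/12)·5 + (1/36)·6 = 91/36
Expected profit = 91/36 − 8 = -197/36

-197/36 dollars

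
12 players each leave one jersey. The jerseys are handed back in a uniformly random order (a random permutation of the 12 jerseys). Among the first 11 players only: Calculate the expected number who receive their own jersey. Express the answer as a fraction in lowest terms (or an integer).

11/12

Let Xᵢ = 1 if person i gets their own jersey. For each i, P(Xᵢ=1) = 1/12.
By linearity of expectation, E[X₁+…+X_11] = 11·(1/12) = 11/12.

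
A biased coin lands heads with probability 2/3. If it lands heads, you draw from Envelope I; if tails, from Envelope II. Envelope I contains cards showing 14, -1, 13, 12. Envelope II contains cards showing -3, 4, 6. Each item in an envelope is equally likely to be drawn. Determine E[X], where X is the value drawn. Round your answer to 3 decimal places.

7.111

E[X | Envelope I] = (14 − 1 + 13 + 12)/4 = 19/2
E[X | Envelope II] = (-3 + 4 + 6)/3 = 7/3
E[X] = (2/3)·19/2 + (1/3)·7/3 = 64/9 ≈ 7.111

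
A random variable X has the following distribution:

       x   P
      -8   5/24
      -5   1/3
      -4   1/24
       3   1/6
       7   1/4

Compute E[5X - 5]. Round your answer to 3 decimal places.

-11.250

E[5x-5] = (5/24)·(-45) + (1/3)·(-30) + (1/24)·(-25) + (1/6)·10 + (1/4)·30
     = -45/4 ≈ -11.250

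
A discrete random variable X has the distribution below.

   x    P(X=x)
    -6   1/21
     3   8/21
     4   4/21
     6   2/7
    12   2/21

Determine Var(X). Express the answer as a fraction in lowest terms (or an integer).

E[X] = (1/21)·(-6) + (8/21)·3 + (4/21)·4 + (2/7)·6 + (2/21)·12 = 94/21
E[X²] = (1/21)·36 + (8/21)·9 + (4/21)·16 + (2/7)·36 + (2/21)·144 = 676/21
Var(X) = 676/21 − (94/21)² = 5360/441

5360/441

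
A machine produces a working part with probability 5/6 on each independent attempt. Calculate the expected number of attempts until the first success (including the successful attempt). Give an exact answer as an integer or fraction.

For a geometric distribution, E[trials] = 1/p = 1/(5/6) = 6/5.

6/5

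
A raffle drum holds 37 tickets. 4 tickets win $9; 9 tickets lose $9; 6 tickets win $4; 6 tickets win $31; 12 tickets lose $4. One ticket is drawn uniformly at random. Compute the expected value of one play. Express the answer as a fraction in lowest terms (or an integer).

E[payout] = (4/37)·9 + (9/37)·(-9) + (6/37)·4 + (6/37)·31 + (12/37)·(-4) = 117/37

117/37 dollars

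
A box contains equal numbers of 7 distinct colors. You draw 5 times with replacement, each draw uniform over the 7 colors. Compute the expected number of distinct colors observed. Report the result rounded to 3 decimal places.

3.761

Let Xⱼ=1 if type j appears at least once. P(Xⱼ=1) = 1 − ((7−1)/7)^5 = 9031/16807.
E[#distinct] = 7·9031/16807 = 9031/2401.
≈ 3.761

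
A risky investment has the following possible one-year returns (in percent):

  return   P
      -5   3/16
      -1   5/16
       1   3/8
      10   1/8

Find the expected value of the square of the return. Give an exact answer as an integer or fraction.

E[X²] = (3/16)·25 + (5/16)·1 + (3/8)·1 + (1/8)·100
     = 143/8

143/8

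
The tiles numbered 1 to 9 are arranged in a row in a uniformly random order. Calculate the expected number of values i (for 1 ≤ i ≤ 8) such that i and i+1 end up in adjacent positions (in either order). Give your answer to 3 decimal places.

1.778

For each i ∈ {1,…,8}, let Xᵢ = 1 if i and i+1 are adjacent. P(Xᵢ=1) = 2·(9−1)!/9! = 2/9.
By linearity, E[ΣXᵢ] = (8)·(2/9) = 16/9.
≈ 1.778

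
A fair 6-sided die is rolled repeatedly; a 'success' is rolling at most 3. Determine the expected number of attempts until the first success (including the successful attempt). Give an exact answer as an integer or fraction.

For a geometric distribution, E[trials] = 1/p = 1/(1/2) = 2.

2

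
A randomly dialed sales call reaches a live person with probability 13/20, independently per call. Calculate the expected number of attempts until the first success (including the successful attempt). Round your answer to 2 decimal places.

1.54

For a geometric distribution, E[trials] = 1/p = 1/(13/20) = 20/13.
≈ 1.54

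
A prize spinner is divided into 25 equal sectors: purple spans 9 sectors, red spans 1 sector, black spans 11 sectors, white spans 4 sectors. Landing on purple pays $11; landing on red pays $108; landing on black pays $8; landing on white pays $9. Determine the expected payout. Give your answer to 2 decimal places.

$13.24

E[payout] = (9/25)·11 + (1/25)·108 + (11/25)·8 + (4/25)·9 = 331/25
≈ $13.24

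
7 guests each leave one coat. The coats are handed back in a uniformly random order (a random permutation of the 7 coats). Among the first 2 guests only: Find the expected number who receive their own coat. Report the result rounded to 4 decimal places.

0.2857

Let Xᵢ = 1 if person i gets their own coat. For each i, P(Xᵢ=1) = 1/7.
By linearity of expectation, E[X₁+…+X_2] = 2·(1/7) = 2/7.
≈ 0.2857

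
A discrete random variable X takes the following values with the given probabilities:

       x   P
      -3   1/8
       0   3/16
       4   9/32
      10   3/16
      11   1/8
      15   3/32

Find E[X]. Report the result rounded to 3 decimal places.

E[X] = (1/8)·(-3) + (3/16)·0 + (9/32)·4 + (3/16)·10 + (1/8)·11 + (3/32)·15
     = 173/32 ≈ 5.406

5.406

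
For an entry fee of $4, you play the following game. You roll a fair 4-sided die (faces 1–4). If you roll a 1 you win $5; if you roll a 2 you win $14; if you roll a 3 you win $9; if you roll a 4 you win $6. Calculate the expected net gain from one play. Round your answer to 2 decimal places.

$4.50

E[payout] = (1/4)·5 + (1/4)·6 + (1/4)·9 + (1/4)·14 = 17/2
Expected profit = 17/2 − 4 = 9/2 ≈ $4.50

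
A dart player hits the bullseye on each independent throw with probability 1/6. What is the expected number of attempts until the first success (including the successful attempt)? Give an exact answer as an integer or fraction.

6

For a geometric distribution, E[trials] = 1/p = 1/(1/6) = 6.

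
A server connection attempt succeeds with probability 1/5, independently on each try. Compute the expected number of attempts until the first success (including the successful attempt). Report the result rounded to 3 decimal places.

5.000

For a geometric distribution, E[trials] = 1/p = 1/(1/5) = 5.
≈ 5.000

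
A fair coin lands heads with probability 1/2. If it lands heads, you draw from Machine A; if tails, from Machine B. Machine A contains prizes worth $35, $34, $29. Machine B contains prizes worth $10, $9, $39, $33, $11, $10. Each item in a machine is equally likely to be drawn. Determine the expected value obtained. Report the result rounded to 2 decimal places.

E[X | Machine A] = (35 + 34 + 29)/3 = 98/3
E[X | Machine B] = (10 + 9 + 39 + 33 + 11 + 10)/6 = 56/3
E[X] = (1/2)·98/3 + (1/2)·56/3 = 77/3 ≈ 25.67

$25.67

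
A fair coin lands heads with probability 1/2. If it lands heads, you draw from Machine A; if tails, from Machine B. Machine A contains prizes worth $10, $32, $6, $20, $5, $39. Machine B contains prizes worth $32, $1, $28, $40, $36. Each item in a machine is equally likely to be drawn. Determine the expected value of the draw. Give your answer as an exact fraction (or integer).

E[X | Machine A] = (10 + 32 + 6 + 20 + 5 + 39)/6 = 56/3
E[X | Machine B] = (32 + 1 + 28 + 40 + 36)/5 = 137/5
E[X] = (1/2)·56/3 + (1/2)·137/5 = 691/30

691/30 dollars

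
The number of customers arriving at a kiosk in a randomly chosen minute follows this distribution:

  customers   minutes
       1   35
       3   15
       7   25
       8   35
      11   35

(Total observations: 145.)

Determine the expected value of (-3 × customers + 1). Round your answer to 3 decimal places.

Total = 145, so P(customers=1) = 35/145, etc.
E[-3x+1] = (7/29)·(-2) + (3/29)·(-8) + (5/29)·(-20) + (7/29)·(-23) + (7/29)·(-32)
     = -523/29 ≈ -18.034

-18.034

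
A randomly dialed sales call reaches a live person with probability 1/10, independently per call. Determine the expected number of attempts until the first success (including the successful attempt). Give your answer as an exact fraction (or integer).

For a geometric distribution, E[trials] = 1/p = 1/(1/10) = 10.

10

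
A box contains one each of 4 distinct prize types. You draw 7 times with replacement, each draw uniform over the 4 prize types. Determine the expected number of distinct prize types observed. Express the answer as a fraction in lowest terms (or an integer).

Let Xⱼ=1 if type j appears at least once. P(Xⱼ=1) = 1 − ((4−1)/4)^7 = 14197/16384.
E[#distinct] = 4·14197/16384 = 14197/4096.

14197/4096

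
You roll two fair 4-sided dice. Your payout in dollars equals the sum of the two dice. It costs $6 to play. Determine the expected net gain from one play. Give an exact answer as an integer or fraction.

Distribution of the sum of the two dice: 2 w.p. 1/16, 3 w.p. 1/8, 4 w.p. 3/16, 5 w.p. 1/4, 6 w.p. 3/16, 7 w.p. 1/8, …
E[payout] = (1/16)·2 + (1/8)·3 + (3/16)·4 + (1/4)·5 + (3/16)·6 + (1/8)·7 + (1/16)·8 = 5
Expected profit = 5 − 6 = -1

-$1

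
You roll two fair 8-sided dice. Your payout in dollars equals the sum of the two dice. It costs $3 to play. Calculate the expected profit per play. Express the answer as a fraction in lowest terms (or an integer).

$6

Distribution of the sum of the two dice: 2 w.p. 1/64, 3 w.p. 1/32, 4 w.p. 3/64, 5 w.p. 1/16, 6 w.p. 5/64, 7 w.p. 3/32, …
E[payout] = (1/64)·2 + (1/32)·3 + (3/64)·4 + (1/16)·5 + (5/64)·6 + (3/32)·7 + (7/64)·8 + (1/8)·9 + (7/64)·10 + (3/32)·11 + (5/64)·12 + (1/16)·13 + (3/64)·14 + (1/32)·15 + (1/64)·16 = 9
Expected profit = 9 − 3 = 6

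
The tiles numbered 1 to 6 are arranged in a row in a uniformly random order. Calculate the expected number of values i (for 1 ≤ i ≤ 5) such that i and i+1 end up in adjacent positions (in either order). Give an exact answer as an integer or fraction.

For each i ∈ {1,…,5}, let Xᵢ = 1 if i and i+1 are adjacent. P(Xᵢ=1) = 2·(6−1)!/6! = 2/6.
By linearity, E[ΣXᵢ] = (5)·(2/6) = 5/3.

5/3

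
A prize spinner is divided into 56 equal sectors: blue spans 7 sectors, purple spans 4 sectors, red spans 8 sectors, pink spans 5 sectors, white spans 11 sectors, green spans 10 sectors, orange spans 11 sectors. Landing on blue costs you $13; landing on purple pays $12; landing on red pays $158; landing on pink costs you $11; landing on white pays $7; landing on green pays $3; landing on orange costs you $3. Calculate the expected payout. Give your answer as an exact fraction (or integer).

155/7 dollars

E[payout] = (7/56)·(-13) + (4/56)·12 + (8/56)·158 + (5/56)·(-11) + (11/56)·7 + (10/56)·3 + (11/56)·(-3) = 155/7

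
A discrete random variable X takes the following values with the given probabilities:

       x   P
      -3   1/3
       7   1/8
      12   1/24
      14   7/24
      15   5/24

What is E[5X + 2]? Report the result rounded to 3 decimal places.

39.917

E[5x+2] = (1/3)·(-13) + (1/8)·37 + (1/24)·62 + (7/24)·72 + (5/24)·77
     = 479/12 ≈ 39.917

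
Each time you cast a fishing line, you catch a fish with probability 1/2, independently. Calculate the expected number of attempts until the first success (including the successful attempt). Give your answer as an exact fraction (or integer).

2

For a geometric distribution, E[trials] = 1/p = 1/(1/2) = 2.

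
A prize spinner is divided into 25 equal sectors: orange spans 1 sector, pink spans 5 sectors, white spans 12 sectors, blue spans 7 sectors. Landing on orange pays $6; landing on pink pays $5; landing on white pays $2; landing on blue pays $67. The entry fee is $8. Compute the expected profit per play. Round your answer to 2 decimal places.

$12.96

E[payout] = (1/25)·6 + (5/25)·5 + (12/25)·2 + (7/25)·67 = 524/25
Expected profit = 524/25 − 8 = 324/25 ≈ $12.96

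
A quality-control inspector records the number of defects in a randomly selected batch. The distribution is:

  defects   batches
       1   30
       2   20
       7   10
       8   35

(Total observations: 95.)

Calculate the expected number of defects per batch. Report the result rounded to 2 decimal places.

Total = 95, so P(defects=1) = 30/95, etc.
E[X] = (6/19)·1 + (4/19)·2 + (2/19)·7 + (7/19)·8
     = 84/19 ≈ 4.42

4.42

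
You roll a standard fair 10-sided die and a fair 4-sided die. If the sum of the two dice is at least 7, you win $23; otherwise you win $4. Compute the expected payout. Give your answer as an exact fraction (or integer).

E[payout] = (7/20)·4 + (13/20)·23 = 327/20

327/20 dollars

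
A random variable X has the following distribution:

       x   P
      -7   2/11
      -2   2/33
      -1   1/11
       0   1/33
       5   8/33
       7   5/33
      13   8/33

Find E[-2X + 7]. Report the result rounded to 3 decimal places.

-0.879

E[-2x+7] = (2/11)·21 + (2/33)·11 + (1/11)·9 + (1/33)·7 + (8/33)·(-3) + (5/33)·(-7) + (8/33)·(-19)
     = -29/33 ≈ -0.879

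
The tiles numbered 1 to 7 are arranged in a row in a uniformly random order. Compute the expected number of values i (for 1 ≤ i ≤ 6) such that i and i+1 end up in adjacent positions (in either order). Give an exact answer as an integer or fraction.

For each i ∈ {1,…,6}, let Xᵢ = 1 if i and i+1 are adjacent. P(Xᵢ=1) = 2·(7−1)!/7! = 2/7.
By linearity, E[ΣXᵢ] = (6)·(2/7) = 12/7.

12/7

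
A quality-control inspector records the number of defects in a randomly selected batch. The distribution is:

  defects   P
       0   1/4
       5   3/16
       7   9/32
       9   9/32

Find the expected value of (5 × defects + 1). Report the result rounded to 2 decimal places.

28.19

E[5x+1] = (1/4)·1 + (3/16)·26 + (9/32)·36 + (9/32)·46
     = 451/16 ≈ 28.19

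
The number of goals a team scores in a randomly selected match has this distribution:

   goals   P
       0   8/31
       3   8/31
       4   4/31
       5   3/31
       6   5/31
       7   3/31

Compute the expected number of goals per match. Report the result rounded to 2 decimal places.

E[X] = (8/31)·0 + (8/31)·3 + (4/31)·4 + (3/31)·5 + (5/31)·6 + (3/31)·7
     = 106/31 ≈ 3.42

3.42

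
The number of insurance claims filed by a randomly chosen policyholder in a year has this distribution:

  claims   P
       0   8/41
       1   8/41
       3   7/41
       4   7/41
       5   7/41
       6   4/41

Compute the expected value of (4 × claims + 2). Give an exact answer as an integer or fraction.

E[4x+2] = (8/41)·2 + (8/41)·6 + (7/41)·14 + (7/41)·18 + (7/41)·22 + (4/41)·26
     = 546/41

546/41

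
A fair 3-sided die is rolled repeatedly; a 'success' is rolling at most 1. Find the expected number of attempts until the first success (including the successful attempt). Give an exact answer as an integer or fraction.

3

For a geometric distribution, E[trials] = 1/p = 1/(1/3) = 3.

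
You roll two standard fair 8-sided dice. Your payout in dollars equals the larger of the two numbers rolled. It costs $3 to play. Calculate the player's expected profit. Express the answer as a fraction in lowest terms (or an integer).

Distribution of the larger of the two numbers rolled: 1 w.p. 1/64, 2 w.p. 3/64, 3 w.p. 5/64, 4 w.p. 7/64, 5 w.p. 9/64, 6 w.p. 11/64, …
E[payout] = (1/64)·1 + (3/64)·2 + (5/64)·3 + (7/64)·4 + (9/64)·5 + (11/64)·6 + (13/64)·7 + (15/64)·8 = 93/16
Expected profit = 93/16 − 3 = 45/16

45/16 dollars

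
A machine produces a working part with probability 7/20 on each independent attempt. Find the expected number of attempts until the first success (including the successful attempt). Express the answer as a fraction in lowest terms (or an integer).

20/7

For a geometric distribution, E[trials] = 1/p = 1/(7/20) = 20/7.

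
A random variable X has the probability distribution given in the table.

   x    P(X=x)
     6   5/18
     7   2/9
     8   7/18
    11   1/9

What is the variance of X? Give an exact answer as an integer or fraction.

E[X] = (5/18)·6 + (2/9)·7 + (7/18)·8 + (1/9)·11 = 68/9
E[X²] = (5/18)·36 + (2/9)·49 + (7/18)·64 + (1/9)·121 = 533/9
Var(X) = 533/9 − (68/9)² = 173/81

173/81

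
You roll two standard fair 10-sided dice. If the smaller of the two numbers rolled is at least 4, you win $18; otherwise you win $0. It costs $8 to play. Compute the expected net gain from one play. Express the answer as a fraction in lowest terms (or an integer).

41/50 dollars

E[payout] = (51/100)·0 + (49/100)·18 = 441/50
Expected profit = 441/50 − 8 = 41/50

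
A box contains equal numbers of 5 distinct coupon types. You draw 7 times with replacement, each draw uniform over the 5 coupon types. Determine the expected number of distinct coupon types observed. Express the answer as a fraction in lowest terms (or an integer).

61741/15625

Let Xⱼ=1 if type j appears at least once. P(Xⱼ=1) = 1 − ((5−1)/5)^7 = 61741/78125.
E[#distinct] = 5·61741/78125 = 61741/15625.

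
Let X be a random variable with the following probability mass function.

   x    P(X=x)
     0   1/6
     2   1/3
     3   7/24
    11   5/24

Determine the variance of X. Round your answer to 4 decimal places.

14.4722

E[X] = (1/6)·0 + (1/3)·2 + (7/24)·3 + (5/24)·11 = 23/6
E[X²] = (1/6)·0 + (1/3)·4 + (7/24)·9 + (5/24)·121 = 175/6
Var(X) = 175/6 − (23/6)² = 521/36 ≈ 14.4722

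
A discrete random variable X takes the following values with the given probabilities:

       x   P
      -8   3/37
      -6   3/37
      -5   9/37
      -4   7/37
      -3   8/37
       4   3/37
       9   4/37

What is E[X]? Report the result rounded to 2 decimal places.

E[X] = (3/37)·(-8) + (3/37)·(-6) + (9/37)·(-5) + (7/37)·(-4) + (8/37)·(-3) + (3/37)·4 + (4/37)·9
     = -91/37 ≈ -2.46

-2.46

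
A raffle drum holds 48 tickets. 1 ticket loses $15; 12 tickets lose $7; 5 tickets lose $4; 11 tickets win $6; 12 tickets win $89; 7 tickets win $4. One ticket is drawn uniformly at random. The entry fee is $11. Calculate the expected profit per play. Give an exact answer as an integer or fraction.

515/48 dollars

E[payout] = (1/48)·(-15) + (12/48)·(-7) + (5/48)·(-4) + (11/48)·6 + (12/48)·89 + (7/48)·4 = 1043/48
Expected profit = 1043/48 − 11 = 515/48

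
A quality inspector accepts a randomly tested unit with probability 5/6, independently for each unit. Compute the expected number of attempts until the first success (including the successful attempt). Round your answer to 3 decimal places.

For a geometric distribution, E[trials] = 1/p = 1/(5/6) = 6/5.
≈ 1.200

1.200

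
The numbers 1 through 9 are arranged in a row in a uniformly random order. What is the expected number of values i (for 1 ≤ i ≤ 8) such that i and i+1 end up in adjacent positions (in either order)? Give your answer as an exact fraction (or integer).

16/9

For each i ∈ {1,…,8}, let Xᵢ = 1 if i and i+1 are adjacent. P(Xᵢ=1) = 2·(9−1)!/9! = 2/9.
By linearity, E[ΣXᵢ] = (8)·(2/9) = 16/9.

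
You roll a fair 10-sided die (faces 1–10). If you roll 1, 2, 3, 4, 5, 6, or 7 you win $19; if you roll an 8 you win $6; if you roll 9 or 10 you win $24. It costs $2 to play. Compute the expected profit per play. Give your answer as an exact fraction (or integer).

E[payout] = (1/10)·6 + (7/10)·19 + (1/5)·24 = 187/10
Expected profit = 187/10 − 2 = 167/10

167/10 dollars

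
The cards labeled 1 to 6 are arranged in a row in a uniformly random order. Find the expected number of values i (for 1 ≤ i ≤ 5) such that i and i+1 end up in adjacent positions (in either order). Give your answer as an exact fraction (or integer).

5/3

For each i ∈ {1,…,5}, let Xᵢ = 1 if i and i+1 are adjacent. P(Xᵢ=1) = 2·(6−1)!/6! = 2/6.
By linearity, E[ΣXᵢ] = (5)·(2/6) = 5/3.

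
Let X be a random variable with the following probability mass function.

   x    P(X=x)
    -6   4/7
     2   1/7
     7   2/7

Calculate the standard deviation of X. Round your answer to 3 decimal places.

5.817

E[X] = -8/7, E[X²] = 246/7
Var(X) = E[X²] − (E[X])² = 246/7 − 64/49 = 1658/49
SD(X) = √(1658/49) ≈ 5.817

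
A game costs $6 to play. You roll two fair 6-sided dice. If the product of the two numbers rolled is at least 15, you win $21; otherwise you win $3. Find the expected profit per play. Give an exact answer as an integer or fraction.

E[payout] = (23/36)·3 + (13/36)·21 = 19/2
Expected profit = 19/2 − 6 = 7/2

7/2 dollars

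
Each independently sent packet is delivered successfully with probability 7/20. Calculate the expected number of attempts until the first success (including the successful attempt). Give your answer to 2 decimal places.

2.86

For a geometric distribution, E[trials] = 1/p = 1/(7/20) = 20/7.
≈ 2.86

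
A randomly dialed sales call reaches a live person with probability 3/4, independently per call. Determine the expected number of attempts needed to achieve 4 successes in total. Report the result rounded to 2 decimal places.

By linearity (sum of 4 independent geometric waits), E[trials] = 4/p = 4/(3/4) = 16/3.
≈ 5.33

5.33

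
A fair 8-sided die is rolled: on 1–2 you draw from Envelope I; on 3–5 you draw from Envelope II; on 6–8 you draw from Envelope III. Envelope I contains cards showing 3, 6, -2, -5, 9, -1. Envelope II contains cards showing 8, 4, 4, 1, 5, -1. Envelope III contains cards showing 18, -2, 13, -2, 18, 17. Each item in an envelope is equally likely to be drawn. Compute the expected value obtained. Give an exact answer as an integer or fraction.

269/48

E[X | Envelope I] = (3 + 6 − 2 − 5 + 9 − 1)/6 = 5/3
E[X | Envelope II] = (8 + 4 + 4 + 1 + 5 − 1)/6 = 7/2
E[X | Envelope III] = (18 − 2 + 13 − 2 + 18 + 17)/6 = 31/3
E[X] = (1/4)·5/3 + (3/8)·7/2 + (3/8)·31/3 = 269/48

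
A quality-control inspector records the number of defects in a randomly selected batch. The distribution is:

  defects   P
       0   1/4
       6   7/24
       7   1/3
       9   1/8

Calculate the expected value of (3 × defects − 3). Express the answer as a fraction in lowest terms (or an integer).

101/8

E[3x-3] = (1/4)·(-3) + (7/24)·15 + (1/3)·18 + (1/8)·24
     = 101/8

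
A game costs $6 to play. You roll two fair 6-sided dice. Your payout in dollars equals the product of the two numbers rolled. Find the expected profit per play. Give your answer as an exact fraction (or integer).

25/4 dollars

Distribution of the product of the two numbers rolled: 1 w.p. 1/36, 2 w.p. 1/18, 3 w.p. 1/18, 4 w.p. 1/12, 5 w.p. 1/18, 6 w.p. 1/9, …
E[payout] = (1/36)·1 + (1/18)·2 + (1/18)·3 + (1/12)·4 + (1/18)·5 + (1/9)·6 + (1/18)·8 + (1/36)·9 + (1/18)·10 + (1/9)·12 + (1/18)·15 + (1/36)·16 + (1/18)·18 + (1/18)·20 + (1/18)·24 + (1/36)·25 + (1/18)·30 + (1/36)·36 = 49/4
Expected profit = 49/4 − 6 = 25/4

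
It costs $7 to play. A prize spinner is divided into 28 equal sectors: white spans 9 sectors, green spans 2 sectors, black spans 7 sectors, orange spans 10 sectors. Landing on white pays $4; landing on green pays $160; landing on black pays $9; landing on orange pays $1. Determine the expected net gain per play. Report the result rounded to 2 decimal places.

E[payout] = (9/28)·4 + (2/28)·160 + (7/28)·9 + (10/28)·1 = 429/28
Expected profit = 429/28 − 7 = 233/28 ≈ $8.32

$8.32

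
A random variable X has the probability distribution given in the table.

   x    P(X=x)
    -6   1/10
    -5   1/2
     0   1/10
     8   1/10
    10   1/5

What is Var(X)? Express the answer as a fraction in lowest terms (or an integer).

4241/100

E[X] = (1/10)·(-6) + (1/2)·(-5) + (1/10)·0 + (1/10)·8 + (1/5)·10 = -3/10
E[X²] = (1/10)·36 + (1/2)·25 + (1/10)·0 + (1/10)·64 + (1/5)·100 = 85/2
Var(X) = 85/2 − (-3/10)² = 4241/100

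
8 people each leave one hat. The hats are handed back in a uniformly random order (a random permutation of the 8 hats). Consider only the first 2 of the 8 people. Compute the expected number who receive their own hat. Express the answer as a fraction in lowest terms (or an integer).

1/4

Let Xᵢ = 1 if person i gets their own hat. For each i, P(Xᵢ=1) = 1/8.
By linearity of expectation, E[X₁+…+X_2] = 2·(1/8) = 1/4.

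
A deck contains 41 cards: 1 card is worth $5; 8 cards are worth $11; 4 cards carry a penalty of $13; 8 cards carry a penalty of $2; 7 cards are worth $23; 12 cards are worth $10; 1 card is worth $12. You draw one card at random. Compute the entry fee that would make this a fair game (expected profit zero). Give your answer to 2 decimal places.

$7.76

E[payout] = (1/41)·5 + (8/41)·11 + (4/41)·(-13) + (8/41)·(-2) + (7/41)·23 + (12/41)·10 + (1/41)·12 = 318/41
Fair fee = E[payout] = 318/41 ≈ $7.76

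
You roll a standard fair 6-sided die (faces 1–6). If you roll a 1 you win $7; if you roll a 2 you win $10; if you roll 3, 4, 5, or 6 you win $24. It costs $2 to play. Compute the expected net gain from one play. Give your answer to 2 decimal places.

$16.83

E[payout] = (1/6)·7 + (1/6)·10 + (2/3)·24 = 113/6
Expected profit = 113/6 − 2 = 101/6 ≈ $16.83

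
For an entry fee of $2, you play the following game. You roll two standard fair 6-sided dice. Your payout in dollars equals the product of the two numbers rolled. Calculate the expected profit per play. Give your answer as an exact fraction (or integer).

Distribution of the product of the two numbers rolled: 1 w.p. 1/36, 2 w.p. 1/18, 3 w.p. 1/18, 4 w.p. 1/12, 5 w.p. 1/18, 6 w.p. 1/9, …
E[payout] = (1/36)·1 + (1/18)·2 + (1/18)·3 + (1/12)·4 + (1/18)·5 + (1/9)·6 + (1/18)·8 + (1/36)·9 + (1/18)·10 + (1/9)·12 + (1/18)·15 + (1/36)·16 + (1/18)·18 + (1/18)·20 + (1/18)·24 + (1/36)·25 + (1/18)·30 + (1/36)·36 = 49/4
Expected profit = 49/4 − 2 = 41/4

41/4 dollars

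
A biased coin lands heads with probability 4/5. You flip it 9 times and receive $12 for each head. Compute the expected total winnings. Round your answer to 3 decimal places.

$86.400

E[#heads] = 9·4/5 = 36/5 (linearity over flips).
E[winnings] = 12·36/5 = 432/5.
≈ 86.400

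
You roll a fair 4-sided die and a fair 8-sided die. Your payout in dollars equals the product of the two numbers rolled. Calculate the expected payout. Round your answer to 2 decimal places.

$11.25

Distribution of the product of the two numbers rolled: 1 w.p. 1/32, 2 w.p. 1/16, 3 w.p. 1/16, 4 w.p. 3/32, 5 w.p. 1/32, 6 w.p. 3/32, …
E[payout] = (1/32)·1 + (1/16)·2 + (1/16)·3 + (3/32)·4 + (1/32)·5 + (3/32)·6 + (1/32)·7 + (3/32)·8 + (1/32)·9 + (1/32)·10 + (3/32)·12 + (1/32)·14 + (1/32)·15 + (1/16)·16 + (1/32)·18 + (1/32)·20 + (1/32)·21 + (1/16)·24 + (1/32)·28 + (1/32)·32 = 45/4
≈ $11.25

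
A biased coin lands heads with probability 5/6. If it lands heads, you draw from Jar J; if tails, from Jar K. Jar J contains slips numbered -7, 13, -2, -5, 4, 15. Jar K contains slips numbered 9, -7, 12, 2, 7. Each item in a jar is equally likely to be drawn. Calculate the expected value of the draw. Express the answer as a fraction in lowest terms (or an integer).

E[X | Jar J] = (-7 + 13 − 2 − 5 + 4 + 15)/6 = 3
E[X | Jar K] = (9 − 7 + 12 + 2 + 7)/5 = 23/5
E[X] = (5/6)·3 + (1/6)·23/5 = 49/15

49/15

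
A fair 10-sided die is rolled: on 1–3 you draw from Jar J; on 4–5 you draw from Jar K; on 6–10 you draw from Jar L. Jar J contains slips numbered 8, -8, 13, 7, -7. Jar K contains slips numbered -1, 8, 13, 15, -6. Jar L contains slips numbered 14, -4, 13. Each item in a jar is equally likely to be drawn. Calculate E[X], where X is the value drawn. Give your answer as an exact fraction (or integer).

E[X | Jar J] = (8 − 8 + 13 + 7 − 7)/5 = 13/5
E[X | Jar K] = (-1 + 8 + 13 + 15 − 6)/5 = 29/5
E[X | Jar L] = (14 − 4 + 13)/3 = 23/3
E[X] = (3/10)·13/5 + (1/5)·29/5 + (1/2)·23/3 = 433/75

433/75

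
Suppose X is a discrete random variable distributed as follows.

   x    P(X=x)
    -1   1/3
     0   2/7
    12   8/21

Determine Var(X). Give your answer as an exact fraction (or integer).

16418/441

E[X] = (1/3)·(-1) + (2/7)·0 + (8/21)·12 = 89/21
E[X²] = (1/3)·1 + (2/7)·0 + (8/21)·144 = 1159/21
Var(X) = 1159/21 − (89/21)² = 16418/441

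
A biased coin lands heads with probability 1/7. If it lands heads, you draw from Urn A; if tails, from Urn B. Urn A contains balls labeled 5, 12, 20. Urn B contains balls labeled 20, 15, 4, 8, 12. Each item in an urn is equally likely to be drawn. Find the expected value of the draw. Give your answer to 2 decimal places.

E[X | Urn A] = (5 + 12 + 20)/3 = 37/3
E[X | Urn B] = (20 + 15 + 4 + 8 + 12)/5 = 59/5
E[X] = (1/7)·37/3 + (6/7)·59/5 = 1247/105 ≈ 11.88

11.88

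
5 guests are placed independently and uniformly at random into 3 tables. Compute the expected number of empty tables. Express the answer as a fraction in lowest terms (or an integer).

Let Xⱼ=1 if table j is empty. P(Xⱼ=1) = ((3-1)/3)^5 = 32/243.
By linearity, E[#empty] = 3·32/243 = 32/81.

32/81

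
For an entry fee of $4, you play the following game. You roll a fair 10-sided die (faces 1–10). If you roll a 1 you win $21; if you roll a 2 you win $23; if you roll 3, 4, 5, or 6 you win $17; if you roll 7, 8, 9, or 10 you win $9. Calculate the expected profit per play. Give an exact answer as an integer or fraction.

E[payout] = (2/5)·9 + (2/5)·17 + (1/10)·21 + (1/10)·23 = 74/5
Expected profit = 74/5 − 4 = 54/5

54/5 dollars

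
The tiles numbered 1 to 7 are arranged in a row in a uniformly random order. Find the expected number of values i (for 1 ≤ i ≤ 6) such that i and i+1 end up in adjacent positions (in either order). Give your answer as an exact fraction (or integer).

12/7

For each i ∈ {1,…,6}, let Xᵢ = 1 if i and i+1 are adjacent. P(Xᵢ=1) = 2·(7−1)!/7! = 2/7.
By linearity, E[ΣXᵢ] = (6)·(2/7) = 12/7.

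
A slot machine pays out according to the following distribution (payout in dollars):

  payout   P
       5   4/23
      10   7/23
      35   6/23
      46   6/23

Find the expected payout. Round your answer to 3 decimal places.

$25.043

E[X] = (4/23)·5 + (7/23)·10 + (6/23)·35 + (6/23)·46
     = 576/23 ≈ 25.043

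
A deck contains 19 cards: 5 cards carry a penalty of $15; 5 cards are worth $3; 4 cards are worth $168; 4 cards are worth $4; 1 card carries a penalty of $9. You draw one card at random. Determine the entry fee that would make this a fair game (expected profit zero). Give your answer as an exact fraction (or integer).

E[payout] = (5/19)·(-15) + (5/19)·3 + (4/19)·168 + (4/19)·4 + (1/19)·(-9) = 619/19
Fair fee = E[payout] = 619/19

619/19 dollars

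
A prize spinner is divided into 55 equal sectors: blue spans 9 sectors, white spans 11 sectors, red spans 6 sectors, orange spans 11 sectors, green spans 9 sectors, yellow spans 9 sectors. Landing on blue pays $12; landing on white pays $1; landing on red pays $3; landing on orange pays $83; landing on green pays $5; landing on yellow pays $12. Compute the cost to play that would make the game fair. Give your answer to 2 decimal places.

E[payout] = (9/55)·12 + (11/55)·1 + (6/55)·3 + (11/55)·83 + (9/55)·5 + (9/55)·12 = 1203/55
Fair fee = E[payout] = 1203/55 ≈ $21.87

$21.87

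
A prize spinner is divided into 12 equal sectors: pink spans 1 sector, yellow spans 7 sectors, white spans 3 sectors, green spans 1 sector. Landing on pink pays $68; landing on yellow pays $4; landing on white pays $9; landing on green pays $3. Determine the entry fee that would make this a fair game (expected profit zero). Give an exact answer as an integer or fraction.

E[payout] = (1/12)·68 + (7/12)·4 + (3/12)·9 + (1/12)·3 = 21/2
Fair fee = E[payout] = 21/2

21/2 dollars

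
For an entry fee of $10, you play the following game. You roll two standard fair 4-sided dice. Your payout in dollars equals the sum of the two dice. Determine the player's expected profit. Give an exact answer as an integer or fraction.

Distribution of the sum of the two dice: 2 w.p. 1/16, 3 w.p. 1/8, 4 w.p. 3/16, 5 w.p. 1/4, 6 w.p. 3/16, 7 w.p. 1/8, …
E[payout] = (1/16)·2 + (1/8)·3 + (3/16)·4 + (1/4)·5 + (3/16)·6 + (1/8)·7 + (1/16)·8 = 5
Expected profit = 5 − 10 = -5

-$5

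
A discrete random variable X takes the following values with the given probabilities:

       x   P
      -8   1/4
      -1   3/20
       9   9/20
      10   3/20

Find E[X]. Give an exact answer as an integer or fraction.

17/5

E[X] = (1/4)·(-8) + (3/20)·(-1) + (9/20)·9 + (3/20)·10
     = 17/5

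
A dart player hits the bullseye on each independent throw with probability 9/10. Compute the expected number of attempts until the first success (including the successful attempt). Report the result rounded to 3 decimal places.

For a geometric distribution, E[trials] = 1/p = 1/(9/10) = 10/9.
≈ 1.111

1.111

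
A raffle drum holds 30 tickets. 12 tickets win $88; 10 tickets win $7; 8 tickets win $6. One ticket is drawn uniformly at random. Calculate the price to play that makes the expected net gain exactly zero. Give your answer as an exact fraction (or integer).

587/15 dollars

E[payout] = (12/30)·88 + (10/30)·7 + (8/30)·6 = 587/15
Fair fee = E[payout] = 587/15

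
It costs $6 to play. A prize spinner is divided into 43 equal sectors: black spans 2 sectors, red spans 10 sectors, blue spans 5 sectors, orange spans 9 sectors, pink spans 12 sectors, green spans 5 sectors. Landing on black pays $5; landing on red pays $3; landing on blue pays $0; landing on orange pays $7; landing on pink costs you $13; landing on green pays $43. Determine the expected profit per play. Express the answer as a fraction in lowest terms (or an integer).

-96/43 dollars

E[payout] = (2/43)·5 + (10/43)·3 + (5/43)·0 + (9/43)·7 + (12/43)·(-13) + (5/43)·43 = 162/43
Expected profit = 162/43 − 6 = -96/43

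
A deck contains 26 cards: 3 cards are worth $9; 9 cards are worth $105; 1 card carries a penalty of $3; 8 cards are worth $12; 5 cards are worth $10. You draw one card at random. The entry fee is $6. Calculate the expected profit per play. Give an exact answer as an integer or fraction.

E[payout] = (3/26)·9 + (9/26)·105 + (1/26)·(-3) + (8/26)·12 + (5/26)·10 = 1115/26
Expected profit = 1115/26 − 6 = 959/26

959/26 dollars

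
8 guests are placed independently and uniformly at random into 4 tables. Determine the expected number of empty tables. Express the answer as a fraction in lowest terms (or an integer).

Let Xⱼ=1 if table j is empty. P(Xⱼ=1) = ((4-1)/4)^8 = 6561/65536.
By linearity, E[#empty] = 4·6561/65536 = 6561/16384.

6561/16384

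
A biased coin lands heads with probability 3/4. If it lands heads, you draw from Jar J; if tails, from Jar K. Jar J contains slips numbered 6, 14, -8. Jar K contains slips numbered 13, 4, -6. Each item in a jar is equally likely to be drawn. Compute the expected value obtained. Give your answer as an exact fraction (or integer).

47/12

E[X | Jar J] = (6 + 14 − 8)/3 = 4
E[X | Jar K] = (13 + 4 − 6)/3 = 11/3
E[X] = (3/4)·4 + (1/4)·11/3 = 47/12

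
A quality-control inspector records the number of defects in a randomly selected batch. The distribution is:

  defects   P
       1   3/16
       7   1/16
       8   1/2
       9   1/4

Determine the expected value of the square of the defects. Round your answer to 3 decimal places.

55.500

E[X²] = (3/16)·1 + (1/16)·49 + (1/2)·64 + (1/4)·81
     = 111/2 ≈ 55.500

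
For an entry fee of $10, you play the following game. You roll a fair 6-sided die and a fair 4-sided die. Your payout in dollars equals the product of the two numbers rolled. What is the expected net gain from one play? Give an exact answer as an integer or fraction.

Distribution of the product of the two numbers rolled: 1 w.p. 1/24, 2 w.p. 1/12, 3 w.p. 1/12, 4 w.p. 1/8, 5 w.p. 1/24, 6 w.p. 1/8, …
E[payout] = (1/24)·1 + (1/12)·2 + (1/12)·3 + (1/8)·4 + (1/24)·5 + (1/8)·6 + (1/12)·8 + (1/24)·9 + (1/24)·10 + (1/8)·12 + (1/24)·15 + (1/24)·16 + (1/24)·18 + (1/24)·20 + (1/24)·24 = 35/4
Expected profit = 35/4 − 10 = -5/4

-5/4 dollars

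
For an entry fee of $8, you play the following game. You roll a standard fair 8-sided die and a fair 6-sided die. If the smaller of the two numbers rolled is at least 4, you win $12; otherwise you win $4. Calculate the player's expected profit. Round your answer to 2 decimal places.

-$1.50

E[payout] = (11/16)·4 + (5/16)·12 = 13/2
Expected profit = 13/2 − 8 = -3/2 ≈ -$1.50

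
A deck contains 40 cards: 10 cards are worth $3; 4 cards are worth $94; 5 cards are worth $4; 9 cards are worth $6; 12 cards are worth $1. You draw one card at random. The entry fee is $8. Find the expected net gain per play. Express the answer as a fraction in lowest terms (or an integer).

43/10 dollars

E[payout] = (10/40)·3 + (4/40)·94 + (5/40)·4 + (9/40)·6 + (12/40)·1 = 123/10
Expected profit = 123/10 − 8 = 43/10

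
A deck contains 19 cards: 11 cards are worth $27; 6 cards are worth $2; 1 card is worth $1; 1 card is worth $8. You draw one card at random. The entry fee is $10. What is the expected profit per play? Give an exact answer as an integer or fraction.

128/19 dollars

E[payout] = (11/19)·27 + (6/19)·2 + (1/19)·1 + (1/19)·8 = 318/19
Expected profit = 318/19 − 10 = 128/19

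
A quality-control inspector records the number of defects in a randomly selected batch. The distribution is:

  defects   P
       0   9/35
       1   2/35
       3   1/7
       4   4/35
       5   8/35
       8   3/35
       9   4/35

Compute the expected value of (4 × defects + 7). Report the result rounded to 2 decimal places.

E[4x+7] = (9/35)·7 + (2/35)·11 + (1/7)·19 + (4/35)·23 + (8/35)·27 + (3/35)·39 + (4/35)·43
     = 111/5 ≈ 22.20

22.20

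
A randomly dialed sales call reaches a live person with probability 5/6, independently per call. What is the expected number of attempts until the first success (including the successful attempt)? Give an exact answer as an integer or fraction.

For a geometric distribution, E[trials] = 1/p = 1/(5/6) = 6/5.

6/5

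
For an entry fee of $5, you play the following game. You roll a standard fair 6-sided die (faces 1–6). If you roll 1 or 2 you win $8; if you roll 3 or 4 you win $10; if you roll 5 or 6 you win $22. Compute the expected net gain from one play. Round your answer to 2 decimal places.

E[payout] = (1/3)·8 + (1/3)·10 + (1/3)·22 = 40/3
Expected profit = 40/3 − 5 = 25/3 ≈ $8.33

$8.33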